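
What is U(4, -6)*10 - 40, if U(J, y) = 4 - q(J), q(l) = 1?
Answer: -10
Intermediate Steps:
U(J, y) = 3 (U(J, y) = 4 - 1*1 = 4 - 1 = 3)
U(4, -6)*10 - 40 = 3*10 - 40 = 30 - 40 = -10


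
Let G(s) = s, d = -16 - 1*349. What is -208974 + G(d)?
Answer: -209339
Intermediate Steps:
d = -365 (d = -16 - 349 = -365)
-208974 + G(d) = -208974 - 365 = -209339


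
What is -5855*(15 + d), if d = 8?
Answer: -134665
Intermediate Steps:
-5855*(15 + d) = -5855*(15 + 8) = -5855*23 = -134665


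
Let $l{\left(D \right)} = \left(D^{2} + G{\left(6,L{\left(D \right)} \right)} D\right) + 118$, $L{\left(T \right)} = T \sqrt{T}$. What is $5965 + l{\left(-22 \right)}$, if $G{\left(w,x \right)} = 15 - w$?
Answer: $6369$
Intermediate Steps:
$L{\left(T \right)} = T^{\frac{3}{2}}$
$l{\left(D \right)} = 118 + D^{2} + 9 D$ ($l{\left(D \right)} = \left(D^{2} + \left(15 - 6\right) D\right) + 118 = \left(D^{2} + 9 D\right) + 118 = 118 + D^{2} + 9 D$)
$5965 + l{\left(-22 \right)} = 5965 + \left(118 + \left(-22\right)^{2} + 9 \left(-22\right)\right) = 5965 + \left(118 + 484 - 198\right) = 5965 + 404 = 6369$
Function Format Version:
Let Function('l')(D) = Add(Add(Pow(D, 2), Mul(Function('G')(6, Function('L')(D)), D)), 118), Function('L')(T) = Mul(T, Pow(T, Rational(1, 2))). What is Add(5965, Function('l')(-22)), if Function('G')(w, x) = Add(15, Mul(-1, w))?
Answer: 6369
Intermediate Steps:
Function('L')(T) = Pow(T, Rational(3, 2))
Function('l')(D) = Add(118, Pow(D, 2), Mul(9, D)) (Function('l')(D) = Add(Add(Pow(D, 2), Mul(Add(15, Mul(-1, 6)), D)), 118) = Add(Add(Pow(D, 2), Mul(Add(15, -6), D)), 118) = Add(Add(Pow(D, 2), Mul(9, D)), 118) = Add(118, Pow(D, 2), Mul(9, D)))
Add(5965, Function('l')(-22)) = Add(5965, Add(118, Pow(-22, 2), Mul(9, -22))) = Add(5965, Add(118, 484, -198)) = Add(5965, 404) = 6369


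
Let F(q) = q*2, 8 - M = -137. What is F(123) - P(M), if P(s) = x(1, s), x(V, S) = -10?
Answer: 256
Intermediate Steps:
M = 145 (M = 8 - 1*(-137) = 8 + 137 = 145)
F(q) = 2*q
P(s) = -10
F(123) - P(M) = 2*123 - 1*(-10) = 246 + 10 = 256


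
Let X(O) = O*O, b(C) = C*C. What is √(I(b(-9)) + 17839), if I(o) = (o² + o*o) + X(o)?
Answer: √37522 ≈ 193.71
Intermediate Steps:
b(C) = C²
X(O) = O²
I(o) = 3*o² (I(o) = (o² + o*o) + o² = (o² + o²) + o² = 2*o² + o² = 3*o²)
√(I(b(-9)) + 17839) = √(3*((-9)²)² + 17839) = √(3*81² + 17839) = √(3*6561 + 17839) = √(19683 + 17839) = √37522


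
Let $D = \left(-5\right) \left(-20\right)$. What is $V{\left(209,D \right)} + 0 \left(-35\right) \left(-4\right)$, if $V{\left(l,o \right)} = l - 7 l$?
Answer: $-1254$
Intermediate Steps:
$D = 100$
$V{\left(l,o \right)} = - 6 l$
$V{\left(209,D \right)} + 0 \left(-35\right) \left(-4\right) = \left(-6\right) 209 + 0 \left(-35\right) \left(-4\right) = -1254 + 0 \left(-4\right) = -1254 + 0 = -1254$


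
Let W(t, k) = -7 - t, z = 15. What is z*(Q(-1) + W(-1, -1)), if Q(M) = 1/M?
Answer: -105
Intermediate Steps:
z*(Q(-1) + W(-1, -1)) = 15*(1/(-1) + (-7 - 1*(-1))) = 15*(-1 + (-7 + 1)) = 15*(-1 - 6) = 15*(-7) = -105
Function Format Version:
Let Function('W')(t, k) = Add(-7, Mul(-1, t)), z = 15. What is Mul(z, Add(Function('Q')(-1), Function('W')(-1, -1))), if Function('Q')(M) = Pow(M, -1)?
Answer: -105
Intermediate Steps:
Mul(z, Add(Function('Q')(-1), Function('W')(-1, -1))) = Mul(15, Add(Pow(-1, -1), Add(-7, Mul(-1, -1)))) = Mul(15, Add(-1, Add(-7, 1))) = Mul(15, Add(-1, -6)) = Mul(15, -7) = -105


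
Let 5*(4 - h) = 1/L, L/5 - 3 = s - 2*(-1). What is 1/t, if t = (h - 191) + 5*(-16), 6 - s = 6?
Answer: -125/33376 ≈ -0.0037452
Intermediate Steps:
s = 0 (s = 6 - 1*6 = 6 - 6 = 0)
L = 25 (L = 15 + 5*(0 - 2*(-1)) = 15 + 5*(0 + 2) = 15 + 5*2 = 15 + 10 = 25)
h = 499/125 (h = 4 - ⅕/25 = 4 - ⅕*1/25 = 4 - 1/125 = 499/125 ≈ 3.9920)
t = -33376/125 (t = (499/125 - 191) + 5*(-16) = -23376/125 - 80 = -33376/125 ≈ -267.01)
1/t = 1/(-33376/125) = -125/33376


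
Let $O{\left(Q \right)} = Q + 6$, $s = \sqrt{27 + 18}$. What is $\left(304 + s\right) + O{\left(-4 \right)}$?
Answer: $306 + 3 \sqrt{5} \approx 312.71$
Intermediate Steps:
$s = 3 \sqrt{5}$ ($s = \sqrt{45} = 3 \sqrt{5} \approx 6.7082$)
$O{\left(Q \right)} = 6 + Q$
$\left(304 + s\right) + O{\left(-4 \right)} = \left(304 + 3 \sqrt{5}\right) + \left(6 - 4\right) = \left(304 + 3 \sqrt{5}\right) + 2 = 306 + 3 \sqrt{5}$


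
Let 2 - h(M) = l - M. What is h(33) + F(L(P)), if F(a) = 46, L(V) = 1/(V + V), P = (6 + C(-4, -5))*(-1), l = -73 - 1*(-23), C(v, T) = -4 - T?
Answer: 131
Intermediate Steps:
l = -50 (l = -73 + 23 = -50)
P = -7 (P = (6 + (-4 - 1*(-5)))*(-1) = (6 + (-4 + 5))*(-1) = (6 + 1)*(-1) = 7*(-1) = -7)
L(V) = 1/(2*V)
h(M) = 52 + M (h(M) = 2 - (-50 - M) = 2 + (50 + M) = 52 + M)
h(33) + F(L(P)) = (52 + 33) + 46 = 85 + 46 = 131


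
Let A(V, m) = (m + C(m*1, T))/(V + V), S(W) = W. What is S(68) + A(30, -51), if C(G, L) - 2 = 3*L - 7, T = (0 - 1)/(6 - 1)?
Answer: 20117/300 ≈ 67.057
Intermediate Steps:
T = -⅕ (T = -1/5 = -1*⅕ = -⅕ ≈ -0.20000)
C(G, L) = -5 + 3*L (C(G, L) = 2 + (3*L - 7) = 2 + (-7 + 3*L) = -5 + 3*L)
A(V, m) = (-28/5 + m)/(2*V) (A(V, m) = (m + (-5 + 3*(-⅕)))/(V + V) = (m + (-5 - ⅗))/((2*V)) = (m - 28/5)*(1/(2*V)) = (-28/5 + m)*(1/(2*V)) = (-28/5 + m)/(2*V))
S(68) + A(30, -51) = 68 + (⅒)*(-28 + 5*(-51))/30 = 68 + (⅒)*(1/30)*(-28 - 255) = 68 + (⅒)*(1/30)*(-283) = 68 - 283/300 = 20117/300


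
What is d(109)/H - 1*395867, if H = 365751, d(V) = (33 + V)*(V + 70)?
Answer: -144788725699/365751 ≈ -3.9587e+5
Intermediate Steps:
d(V) = (33 + V)*(70 + V)
d(109)/H - 1*395867 = (2310 + 109² + 103*109)/365751 - 1*395867 = (2310 + 11881 + 11227)*(1/365751) - 395867 = 25418*(1/365751) - 395867 = 25418/365751 - 395867 = -144788725699/365751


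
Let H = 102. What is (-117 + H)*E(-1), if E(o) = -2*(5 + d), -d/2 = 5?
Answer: -150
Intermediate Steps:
d = -10 (d = -2*5 = -10)
E(o) = 10 (E(o) = -2*(5 - 10) = -2*(-5) = 10)
(-117 + H)*E(-1) = (-117 + 102)*10 = -15*10 = -150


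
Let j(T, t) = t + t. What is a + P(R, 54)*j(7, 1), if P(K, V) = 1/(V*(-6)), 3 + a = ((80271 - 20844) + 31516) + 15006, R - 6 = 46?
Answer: 17163251/162 ≈ 1.0595e+5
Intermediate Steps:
j(T, t) = 2*t
R = 52 (R = 6 + 46 = 52)
a = 105946 (a = -3 + (((80271 - 20844) + 31516) + 15006) = -3 + ((59427 + 31516) + 15006) = -3 + (90943 + 15006) = -3 + 105949 = 105946)
P(K, V) = -1/(6*V) (P(K, V) = -1/6/V = -1/(6*V))
a + P(R, 54)*j(7, 1) = 105946 + (-1/6/54)*(2*1) = 105946 - 1/6*1/54*2 = 105946 - 1/324*2 = 105946 - 1/162 = 17163251/162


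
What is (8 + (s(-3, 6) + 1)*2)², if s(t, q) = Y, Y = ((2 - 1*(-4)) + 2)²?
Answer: 19044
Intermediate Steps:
Y = 64 (Y = ((2 + 4) + 2)² = (6 + 2)² = 8² = 64)
s(t, q) = 64
(8 + (s(-3, 6) + 1)*2)² = (8 + (64 + 1)*2)² = (8 + 65*2)² = (8 + 130)² = 138² = 19044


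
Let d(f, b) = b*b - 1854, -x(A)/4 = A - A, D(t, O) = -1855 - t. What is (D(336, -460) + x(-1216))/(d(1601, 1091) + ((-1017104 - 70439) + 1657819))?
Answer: -2191/1758703 ≈ -0.0012458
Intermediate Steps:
x(A) = 0 (x(A) = -4*(A - A) = -4*0 = 0)
d(f, b) = -1854 + b**2 (d(f, b) = b**2 - 1854 = -1854 + b**2)
(D(336, -460) + x(-1216))/(d(1601, 1091) + ((-1017104 - 70439) + 1657819)) = ((-1855 - 1*336) + 0)/((-1854 + 1091**2) + ((-1017104 - 70439) + 1657819)) = ((-1855 - 336) + 0)/((-1854 + 1190281) + (-1087543 + 1657819)) = (-2191 + 0)/(1188427 + 570276) = -2191/1758703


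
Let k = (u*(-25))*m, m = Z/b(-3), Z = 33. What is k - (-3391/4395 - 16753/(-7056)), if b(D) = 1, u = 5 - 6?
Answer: 8511490487/10337040 ≈ 823.40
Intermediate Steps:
u = -1
m = 33 (m = 33/1 = 33*1 = 33)
k = 825 (k = -1*(-25)*33 = 25*33 = 825)
k - (-3391/4395 - 16753/(-7056)) = 825 - (-3391/4395 - 16753/(-7056)) = 825 - (-3391*1/4395 - 16753*(-1/7056)) = 825 - (-3391/4395 + 16753/7056) = 825 - 1*16567513/10337040 = 825 - 16567513/10337040 = 8511490487/10337040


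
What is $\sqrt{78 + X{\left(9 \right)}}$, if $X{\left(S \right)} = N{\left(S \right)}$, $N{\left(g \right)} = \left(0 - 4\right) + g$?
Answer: $\sqrt{83} \approx 9.1104$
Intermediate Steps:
$N{\left(g \right)} = -4 + g$
$X{\left(S \right)} = -4 + S$
$\sqrt{78 + X{\left(9 \right)}} = \sqrt{78 + \left(-4 + 9\right)} = \sqrt{78 + 5} = \sqrt{83}$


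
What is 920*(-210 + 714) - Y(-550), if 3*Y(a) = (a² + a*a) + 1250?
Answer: 784790/3 ≈ 2.6160e+5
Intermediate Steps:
Y(a) = 1250/3 + 2*a²/3 (Y(a) = ((a² + a*a) + 1250)/3 = ((a² + a²) + 1250)/3 = (2*a² + 1250)/3 = (1250 + 2*a²)/3 = 1250/3 + 2*a²/3)
920*(-210 + 714) - Y(-550) = 920*(-210 + 714) - (1250/3 + (⅔)*(-550)²) = 920*504 - (1250/3 + (⅔)*302500) = 463680 - (1250/3 + 605000/3) = 463680 - 1*606250/3 = 463680 - 606250/3 = 784790/3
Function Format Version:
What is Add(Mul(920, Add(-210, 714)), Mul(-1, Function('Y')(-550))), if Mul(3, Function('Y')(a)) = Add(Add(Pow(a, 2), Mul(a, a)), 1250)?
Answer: Rational(784790, 3) ≈ 2.6160e+5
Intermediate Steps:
Function('Y')(a) = Add(Rational(1250, 3), Mul(Rational(2, 3), Pow(a, 2))) (Function('Y')(a) = Mul(Rational(1, 3), Add(Add(Pow(a, 2), Mul(a, a)), 1250)) = Mul(Rational(1, 3), Add(Add(Pow(a, 2), Pow(a, 2)), 1250)) = Mul(Rational(1, 3), Add(Mul(2, Pow(a, 2)), 1250)) = Mul(Rational(1, 3), Add(1250, Mul(2, Pow(a, 2)))) = Add(Rational(1250, 3), Mul(Rational(2, 3), Pow(a, 2))))
Add(Mul(920, Add(-210, 714)), Mul(-1, Function('Y')(-550))) = Add(Mul(920, Add(-210, 714)), Mul(-1, Add(Rational(1250, 3), Mul(Rational(2, 3), Pow(-550, 2))))) = Add(Mul(920, 504), Mul(-1, Add(Rational(1250, 3), Mul(Rational(2, 3), 302500)))) = Add(463680, Mul(-1, Add(Rational(1250, 3), Rational(605000, 3)))) = Add(463680, Mul(-1, Rational(606250, 3))) = Add(463680, Rational(-606250, 3)) = Rational(784790, 3)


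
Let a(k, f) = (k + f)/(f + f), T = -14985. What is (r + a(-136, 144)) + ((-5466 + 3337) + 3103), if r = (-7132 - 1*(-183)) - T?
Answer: 324361/36 ≈ 9010.0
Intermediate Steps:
r = 8036 (r = (-7132 - 1*(-183)) - 1*(-14985) = (-7132 + 183) + 14985 = -6949 + 14985 = 8036)
a(k, f) = (f + k)/(2*f) (a(k, f) = (f + k)/((2*f)) = (f + k)*(1/(2*f)) = (f + k)/(2*f))
(r + a(-136, 144)) + ((-5466 + 3337) + 3103) = (8036 + (½)*(144 - 136)/144) + ((-5466 + 3337) + 3103) = (8036 + (½)*(1/144)*8) + (-2129 + 3103) = (8036 + 1/36) + 974 = 289297/36 + 974 = 324361/36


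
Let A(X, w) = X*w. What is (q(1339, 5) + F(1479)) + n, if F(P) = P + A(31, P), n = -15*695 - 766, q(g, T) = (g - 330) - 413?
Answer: 36733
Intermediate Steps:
q(g, T) = -743 + g (q(g, T) = (-330 + g) - 413 = -743 + g)
n = -11191 (n = -10425 - 766 = -11191)
F(P) = 32*P (F(P) = P + 31*P = 32*P)
(q(1339, 5) + F(1479)) + n = ((-743 + 1339) + 32*1479) - 11191 = (596 + 47328) - 11191 = 47924 - 11191 = 36733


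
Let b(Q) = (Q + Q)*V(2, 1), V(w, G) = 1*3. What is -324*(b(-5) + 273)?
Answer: -78732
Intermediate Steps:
V(w, G) = 3
b(Q) = 6*Q (b(Q) = (Q + Q)*3 = (2*Q)*3 = 6*Q)
-324*(b(-5) + 273) = -324*(6*(-5) + 273) = -324*(-30 + 273) = -324*243 = -78732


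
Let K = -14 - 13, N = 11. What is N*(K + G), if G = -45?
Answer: -792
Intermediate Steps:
K = -27
N*(K + G) = 11*(-27 - 45) = 11*(-72) = -792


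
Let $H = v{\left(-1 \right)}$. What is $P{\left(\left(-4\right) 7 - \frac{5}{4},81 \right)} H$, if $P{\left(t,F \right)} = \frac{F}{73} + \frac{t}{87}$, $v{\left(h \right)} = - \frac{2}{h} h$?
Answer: $- \frac{6549}{4234} \approx -1.5468$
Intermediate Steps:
$v{\left(h \right)} = -2$
$H = -2$
$P{\left(t,F \right)} = \frac{F}{73} + \frac{t}{87}$ ($P{\left(t,F \right)} = F \frac{1}{73} + t \frac{1}{87} = \frac{F}{73} + \frac{t}{87}$)
$P{\left(\left(-4\right) 7 - \frac{5}{4},81 \right)} H = \left(\frac{1}{73} \cdot 81 + \frac{\left(-4\right) 7 - \frac{5}{4}}{87}\right) \left(-2\right) = \left(\frac{81}{73} + \frac{-28 - \frac{5}{4}}{87}\right) \left(-2\right) = \left(\frac{81}{73} + \frac{1}{87} \left(- \frac{117}{4}\right)\right) \left(-2\right) = \left(\frac{81}{73} - \frac{39}{116}\right) \left(-2\right) = \frac{6549}{8468} \left(-2\right) = - \frac{6549}{4234}$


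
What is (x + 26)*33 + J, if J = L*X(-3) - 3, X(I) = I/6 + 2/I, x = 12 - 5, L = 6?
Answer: 1079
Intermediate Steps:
x = 7
X(I) = 2/I + I/6 (X(I) = I*(⅙) + 2/I = I/6 + 2/I = 2/I + I/6)
J = -10 (J = 6*(2/(-3) + (⅙)*(-3)) - 3 = 6*(2*(-⅓) - ½) - 3 = 6*(-⅔ - ½) - 3 = 6*(-7/6) - 3 = -7 - 3 = -10)
(x + 26)*33 + J = (7 + 26)*33 - 10 = 33*33 - 10 = 1089 - 10 = 1079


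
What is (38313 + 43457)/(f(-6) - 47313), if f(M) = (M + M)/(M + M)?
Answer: -40885/23656 ≈ -1.7283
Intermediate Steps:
f(M) = 1 (f(M) = (2*M)/((2*M)) = (2*M)*(1/(2*M)) = 1)
(38313 + 43457)/(f(-6) - 47313) = (38313 + 43457)/(1 - 47313) = 81770/(-47312) = 81770*(-1/47312) = -40885/23656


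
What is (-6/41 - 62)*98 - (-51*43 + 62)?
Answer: -162333/41 ≈ -3959.3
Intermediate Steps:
(-6/41 - 62)*98 - (-51*43 + 62) = (-6*1/41 - 62)*98 - (-2193 + 62) = (-6/41 - 62)*98 - 1*(-2131) = -2548/41*98 + 2131 = -249704/41 + 2131 = -162333/41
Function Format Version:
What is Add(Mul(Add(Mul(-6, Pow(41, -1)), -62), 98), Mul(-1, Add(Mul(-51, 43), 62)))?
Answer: Rational(-162333, 41) ≈ -3959.3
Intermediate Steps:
Add(Mul(Add(Mul(-6, Pow(41, -1)), -62), 98), Mul(-1, Add(Mul(-51, 43), 62))) = Add(Mul(Add(Mul(-6, Rational(1, 41)), -62), 98), Mul(-1, Add(-2193, 62))) = Add(Mul(Add(Rational(-6, 41), -62), 98), Mul(-1, -2131)) = Add(Mul(Rational(-2548, 41), 98), 2131) = Add(Rational(-249704, 41), 2131) = Rational(-162333, 41)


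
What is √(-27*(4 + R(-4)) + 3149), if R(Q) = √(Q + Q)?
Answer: √(3041 - 54*I*√2) ≈ 55.15 - 0.6924*I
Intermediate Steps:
R(Q) = √2*√Q (R(Q) = √(2*Q) = √2*√Q)
√(-27*(4 + R(-4)) + 3149) = √(-27*(4 + √2*√(-4)) + 3149) = √(-27*(4 + √2*(2*I)) + 3149) = √(-27*(4 + 2*I*√2) + 3149) = √((-108 - 54*I*√2) + 3149) = √(3041 - 54*I*√2)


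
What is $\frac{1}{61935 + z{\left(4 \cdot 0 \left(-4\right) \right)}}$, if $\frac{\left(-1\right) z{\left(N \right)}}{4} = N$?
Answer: $\frac{1}{61935} \approx 1.6146 \cdot 10^{-5}$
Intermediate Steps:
$z{\left(N \right)} = - 4 N$
$\frac{1}{61935 + z{\left(4 \cdot 0 \left(-4\right) \right)}} = \frac{1}{61935 - 4 \cdot 4 \cdot 0 \left(-4\right)} = \frac{1}{61935 - 4 \cdot 0 \left(-4\right)} = \frac{1}{61935 - 0} = \frac{1}{61935 + 0} = \frac{1}{61935}$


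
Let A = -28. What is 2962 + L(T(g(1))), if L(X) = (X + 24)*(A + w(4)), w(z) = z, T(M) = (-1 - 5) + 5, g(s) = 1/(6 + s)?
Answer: 2410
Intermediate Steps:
T(M) = -1 (T(M) = -6 + 5 = -1)
L(X) = -576 - 24*X (L(X) = (X + 24)*(-28 + 4) = (24 + X)*(-24) = -576 - 24*X)
2962 + L(T(g(1))) = 2962 + (-576 - 24*(-1)) = 2962 + (-576 + 24) = 2962 - 552 = 2410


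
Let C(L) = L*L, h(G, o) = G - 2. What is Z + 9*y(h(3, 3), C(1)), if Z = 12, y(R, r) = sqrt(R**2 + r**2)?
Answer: 12 + 9*sqrt(2) ≈ 24.728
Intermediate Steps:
h(G, o) = -2 + G
C(L) = L**2
Z + 9*y(h(3, 3), C(1)) = 12 + 9*sqrt((-2 + 3)**2 + (1**2)**2) = 12 + 9*sqrt(1**2 + 1**2) = 12 + 9*sqrt(1 + 1) = 12 + 9*sqrt(2)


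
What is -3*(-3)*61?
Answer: 549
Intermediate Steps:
-3*(-3)*61 = 9*61 = 549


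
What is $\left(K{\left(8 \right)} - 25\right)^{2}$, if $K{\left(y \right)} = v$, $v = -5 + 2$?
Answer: $784$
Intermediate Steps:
$v = -3$
$K{\left(y \right)} = -3$
$\left(K{\left(8 \right)} - 25\right)^{2} = \left(-3 - 25\right)^{2} = \left(-28\right)^{2} = 784$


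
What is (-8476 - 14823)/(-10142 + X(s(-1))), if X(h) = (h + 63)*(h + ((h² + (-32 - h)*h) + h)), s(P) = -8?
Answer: -23299/3058 ≈ -7.6190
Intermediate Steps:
X(h) = (63 + h)*(h² + 2*h + h*(-32 - h)) (X(h) = (63 + h)*(h + ((h² + h*(-32 - h)) + h)) = (63 + h)*(h + (h + h² + h*(-32 - h))) = (63 + h)*(h² + 2*h + h*(-32 - h)))
(-8476 - 14823)/(-10142 + X(s(-1))) = (-8476 - 14823)/(-10142 - 30*(-8)*(63 - 8)) = -23299/(-10142 - 30*(-8)*55) = -23299/(-10142 + 13200) = -23299/3058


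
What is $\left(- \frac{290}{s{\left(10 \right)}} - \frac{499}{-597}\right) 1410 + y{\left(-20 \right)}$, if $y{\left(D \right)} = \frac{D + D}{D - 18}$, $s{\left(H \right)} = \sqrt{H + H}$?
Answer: $\frac{4460050}{3781} - 40890 \sqrt{5} \approx -90253.0$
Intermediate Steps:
$s{\left(H \right)} = \sqrt{2} \sqrt{H}$ ($s{\left(H \right)} = \sqrt{2 H} = \sqrt{2} \sqrt{H}$)
$y{\left(D \right)} = \frac{2 D}{-18 + D}$
$\left(- \frac{290}{s{\left(10 \right)}} - \frac{499}{-597}\right) 1410 + y{\left(-20 \right)} = \left(- \frac{290}{\sqrt{2} \sqrt{10}} - \frac{499}{-597}\right) 1410 + 2 \left(-20\right) \frac{1}{-18 - 20} = \left(- \frac{290}{2 \sqrt{5}} - - \frac{499}{597}\right) 1410 + 2 \left(-20\right) \frac{1}{-38} = \left(- 290 \frac{\sqrt{5}}{10} + \frac{499}{597}\right) 1410 + 2 \left(-20\right) \left(- \frac{1}{38}\right) = \left(- 29 \sqrt{5} + \frac{499}{597}\right) 1410 + \frac{20}{19} = \left(\frac{499}{597} - 29 \sqrt{5}\right) 1410 + \frac{20}{19} = \left(\frac{234530}{199} - 40890 \sqrt{5}\right) + \frac{20}{19} = \frac{4460050}{3781} - 40890 \sqrt{5}$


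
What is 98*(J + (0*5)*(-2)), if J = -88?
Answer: -8624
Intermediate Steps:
98*(J + (0*5)*(-2)) = 98*(-88 + (0*5)*(-2)) = 98*(-88 + 0*(-2)) = 98*(-88 + 0) = 98*(-88) = -8624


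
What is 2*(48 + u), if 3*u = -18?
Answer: 84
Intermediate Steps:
u = -6 (u = (⅓)*(-18) = -6)
2*(48 + u) = 2*(48 - 6) = 2*42 = 84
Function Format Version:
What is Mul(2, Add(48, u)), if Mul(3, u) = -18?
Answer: 84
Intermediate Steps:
u = -6 (u = Mul(Rational(1, 3), -18) = -6)
Mul(2, Add(48, u)) = Mul(2, Add(48, -6)) = Mul(2, 42) = 84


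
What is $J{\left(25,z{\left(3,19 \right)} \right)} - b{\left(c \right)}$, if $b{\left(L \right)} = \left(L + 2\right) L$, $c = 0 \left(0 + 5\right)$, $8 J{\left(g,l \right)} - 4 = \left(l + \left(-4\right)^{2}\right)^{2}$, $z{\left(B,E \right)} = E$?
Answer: $\frac{1229}{8} \approx 153.63$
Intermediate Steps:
$J{\left(g,l \right)} = \frac{1}{2} + \frac{\left(16 + l\right)^{2}}{8}$ ($J{\left(g,l \right)} = \frac{1}{2} + \frac{\left(l + \left(-4\right)^{2}\right)^{2}}{8} = \frac{1}{2} + \frac{\left(l + 16\right)^{2}}{8} = \frac{1}{2} + \frac{\left(16 + l\right)^{2}}{8}$)
$c = 0$ ($c = 0 \cdot 5 = 0$)
$b{\left(L \right)} = L \left(2 + L\right)$ ($b{\left(L \right)} = \left(2 + L\right) L = L \left(2 + L\right)$)
$J{\left(25,z{\left(3,19 \right)} \right)} - b{\left(c \right)} = \left(\frac{1}{2} + \frac{\left(16 + 19\right)^{2}}{8}\right) - 0 \left(2 + 0\right) = \left(\frac{1}{2} + \frac{35^{2}}{8}\right) - 0 \cdot 2 = \left(\frac{1}{2} + \frac{1}{8} \cdot 1225\right) - 0 = \left(\frac{1}{2} + \frac{1225}{8}\right) + 0 = \frac{1229}{8} + 0 = \frac{1229}{8}$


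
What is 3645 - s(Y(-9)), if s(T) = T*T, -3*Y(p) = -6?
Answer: 3641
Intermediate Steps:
Y(p) = 2 (Y(p) = -⅓*(-6) = 2)
s(T) = T²
3645 - s(Y(-9)) = 3645 - 1*2² = 3645 - 1*4 = 3645 - 4 = 3641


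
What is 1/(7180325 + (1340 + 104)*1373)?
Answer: 1/9162937 ≈ 1.0914e-7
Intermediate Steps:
1/(7180325 + (1340 + 104)*1373) = 1/(7180325 + 1444*1373) = 1/(7180325 + 1982612) = 1/9162937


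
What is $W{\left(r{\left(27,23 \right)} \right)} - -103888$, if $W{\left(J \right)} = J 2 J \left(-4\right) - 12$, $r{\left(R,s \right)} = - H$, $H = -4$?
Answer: $103748$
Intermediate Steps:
$r{\left(R,s \right)} = 4$ ($r{\left(R,s \right)} = \left(-1\right) \left(-4\right) = 4$)
$W{\left(J \right)} = -12 - 8 J^{2}$ ($W{\left(J \right)} = J \left(- 8 J\right) - 12 = - 8 J^{2} - 12 = -12 - 8 J^{2}$)
$W{\left(r{\left(27,23 \right)} \right)} - -103888 = \left(-12 - 8 \cdot 4^{2}\right) - -103888 = \left(-12 - 128\right) + 103888 = -140 + 103888 = 103748$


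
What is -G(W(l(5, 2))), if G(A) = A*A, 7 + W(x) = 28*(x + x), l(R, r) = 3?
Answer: -25921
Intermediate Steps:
W(x) = -7 + 56*x (W(x) = -7 + 28*(x + x) = -7 + 28*(2*x) = -7 + 56*x)
G(A) = A**2
-G(W(l(5, 2))) = -(-7 + 56*3)**2 = -(-7 + 168)**2 = -1*161**2 = -1*25921 = -25921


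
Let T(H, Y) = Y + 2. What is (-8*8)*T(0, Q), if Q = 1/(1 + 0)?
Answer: -192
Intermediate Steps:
Q = 1 (Q = 1/1 = 1)
T(H, Y) = 2 + Y
(-8*8)*T(0, Q) = (-8*8)*(2 + 1) = -64*3 = -192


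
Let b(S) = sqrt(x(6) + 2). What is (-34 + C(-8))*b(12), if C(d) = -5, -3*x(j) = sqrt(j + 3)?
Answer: -39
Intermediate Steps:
x(j) = -sqrt(3 + j)/3 (x(j) = -sqrt(j + 3)/3 = -sqrt(3 + j)/3)
b(S) = 1 (b(S) = sqrt(-sqrt(3 + 6)/3 + 2) = sqrt(-sqrt(9)/3 + 2) = sqrt(-1/3*3 + 2) = sqrt(-1 + 2) = sqrt(1) = 1)
(-34 + C(-8))*b(12) = (-34 - 5)*1 = -39*1 = -39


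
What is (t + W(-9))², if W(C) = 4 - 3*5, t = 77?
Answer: 4356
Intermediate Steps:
W(C) = -11 (W(C) = 4 - 15 = -11)
(t + W(-9))² = (77 - 11)² = 66² = 4356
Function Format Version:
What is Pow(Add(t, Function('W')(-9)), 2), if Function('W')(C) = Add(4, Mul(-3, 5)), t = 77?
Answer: 4356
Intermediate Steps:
Function('W')(C) = -11 (Function('W')(C) = Add(4, -15) = -11)
Pow(Add(t, Function('W')(-9)), 2) = Pow(Add(77, -11), 2) = Pow(66, 2) = 4356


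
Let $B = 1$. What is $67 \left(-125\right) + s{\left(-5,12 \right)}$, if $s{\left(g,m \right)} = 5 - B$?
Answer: $-8371$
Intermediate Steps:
$s{\left(g,m \right)} = 4$ ($s{\left(g,m \right)} = 5 - 1 = 4$)
$67 \left(-125\right) + s{\left(-5,12 \right)} = 67 \left(-125\right) + 4 = -8375 + 4 = -8371$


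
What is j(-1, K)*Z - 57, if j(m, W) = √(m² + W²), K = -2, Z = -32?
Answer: -57 - 32*√5 ≈ -128.55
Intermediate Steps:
j(m, W) = √(W² + m²)
j(-1, K)*Z - 57 = √((-2)² + (-1)²)*(-32) - 57 = √(4 + 1)*(-32) - 57 = √5*(-32) - 57 = -32*√5 - 57 = -57 - 32*√5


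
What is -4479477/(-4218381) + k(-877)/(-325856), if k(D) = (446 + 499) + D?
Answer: 7153811801/6738160584 ≈ 1.0617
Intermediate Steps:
k(D) = 945 + D
-4479477/(-4218381) + k(-877)/(-325856) = -4479477/(-4218381) + (945 - 877)/(-325856) = -4479477*(-1/4218381) + 68*(-1/325856) = 1493159/1406127 - 1/4792 = 7153811801/6738160584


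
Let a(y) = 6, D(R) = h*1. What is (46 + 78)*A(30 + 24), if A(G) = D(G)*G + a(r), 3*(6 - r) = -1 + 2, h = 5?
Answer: 34224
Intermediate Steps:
D(R) = 5 (D(R) = 5*1 = 5)
r = 17/3 (r = 6 - (-1 + 2)/3 = 6 - ⅓*1 = 6 - ⅓ = 17/3 ≈ 5.6667)
A(G) = 6 + 5*G (A(G) = 5*G + 6 = 6 + 5*G)
(46 + 78)*A(30 + 24) = (46 + 78)*(6 + 5*(30 + 24)) = 124*(6 + 5*54) = 124*(6 + 270) = 124*276 = 34224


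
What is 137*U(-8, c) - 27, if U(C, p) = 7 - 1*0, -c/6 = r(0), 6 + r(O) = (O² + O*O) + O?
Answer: 932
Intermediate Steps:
r(O) = -6 + O + 2*O² (r(O) = -6 + ((O² + O*O) + O) = -6 + ((O² + O²) + O) = -6 + (2*O² + O) = -6 + (O + 2*O²) = -6 + O + 2*O²)
c = 36 (c = -6*(-6 + 0 + 2*0²) = -6*(-6 + 0 + 2*0) = -6*(-6 + 0 + 0) = -6*(-6) = 36)
U(C, p) = 7 (U(C, p) = 7 + 0 = 7)
137*U(-8, c) - 27 = 137*7 - 27 = 959 - 27 = 932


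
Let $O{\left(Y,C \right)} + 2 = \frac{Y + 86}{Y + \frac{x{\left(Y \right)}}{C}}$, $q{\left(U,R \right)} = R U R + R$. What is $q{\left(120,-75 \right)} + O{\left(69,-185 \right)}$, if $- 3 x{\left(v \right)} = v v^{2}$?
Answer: $\frac{82521514039}{122268} \approx 6.7492 \cdot 10^{5}$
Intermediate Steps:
$q{\left(U,R \right)} = R + U R^{2}$ ($q{\left(U,R \right)} = U R^{2} + R = R + U R^{2}$)
$x{\left(v \right)} = - \frac{v^{3}}{3}$ ($x{\left(v \right)} = - \frac{v v^{2}}{3} = - \frac{v^{3}}{3}$)
$O{\left(Y,C \right)} = -2 + \frac{86 + Y}{Y - \frac{Y^{3}}{3 C}}$ ($O{\left(Y,C \right)} = -2 + \frac{Y + 86}{Y + \frac{\left(- \frac{1}{3}\right) Y^{3}}{C}} = -2 + \frac{86 + Y}{Y - \frac{Y^{3}}{3 C}}$)
$q{\left(120,-75 \right)} + O{\left(69,-185 \right)} = - 75 \left(1 - 9000\right) + \frac{2 \cdot 69^{3} + 258 \left(-185\right) - \left(-555\right) 69}{69 \left(- 69^{2} + 3 \left(-185\right)\right)} = - 75 \left(1 - 9000\right) + \frac{2 \cdot 328509 - 47730 + 38295}{69 \left(\left(-1\right) 4761 - 555\right)} = \left(-75\right) \left(-8999\right) + \frac{657018 - 47730 + 38295}{69 \left(-4761 - 555\right)} = 674925 + \frac{1}{69} \frac{1}{-5316} \cdot 647583 = 674925 + \frac{1}{69} \left(- \frac{1}{5316}\right) 647583 = 674925 - \frac{215861}{122268} = \frac{82521514039}{122268}$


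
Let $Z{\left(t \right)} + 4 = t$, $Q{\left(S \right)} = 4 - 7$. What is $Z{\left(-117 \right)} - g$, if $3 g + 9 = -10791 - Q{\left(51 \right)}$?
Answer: $3478$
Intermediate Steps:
$Q{\left(S \right)} = -3$
$g = -3599$ ($g = -3 + \frac{-10791 - -3}{3} = -3 + \frac{-10791 + 3}{3} = -3 + \frac{1}{3} \left(-10788\right) = -3 - 3596 = -3599$)
$Z{\left(t \right)} = -4 + t$
$Z{\left(-117 \right)} - g = \left(-4 - 117\right) - -3599 = -121 + 3599 = 3478$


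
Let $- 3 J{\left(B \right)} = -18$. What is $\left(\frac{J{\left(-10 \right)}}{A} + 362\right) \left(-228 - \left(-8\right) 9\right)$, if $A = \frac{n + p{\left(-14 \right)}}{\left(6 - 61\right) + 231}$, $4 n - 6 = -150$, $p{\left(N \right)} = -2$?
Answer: $- \frac{990600}{19} \approx -52137.0$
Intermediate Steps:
$n = -36$ ($n = \frac{3}{2} + \frac{1}{4} \left(-150\right) = \frac{3}{2} - \frac{75}{2} = -36$)
$J{\left(B \right)} = 6$ ($J{\left(B \right)} = \left(- \frac{1}{3}\right) \left(-18\right) = 6$)
$A = - \frac{19}{88}$ ($A = \frac{-36 - 2}{\left(6 - 61\right) + 231} = - \frac{38}{-55 + 231} = - \frac{38}{176} = \left(-38\right) \frac{1}{176} = - \frac{19}{88} \approx -0.21591$)
$\left(\frac{J{\left(-10 \right)}}{A} + 362\right) \left(-228 - \left(-8\right) 9\right) = \left(\frac{6}{- \frac{19}{88}} + 362\right) \left(-228 - \left(-8\right) 9\right) = \left(6 \left(- \frac{88}{19}\right) + 362\right) \left(-228 - -72\right) = \left(- \frac{528}{19} + 362\right) \left(-228 + 72\right) = \frac{6350}{19} \left(-156\right) = - \frac{990600}{19}$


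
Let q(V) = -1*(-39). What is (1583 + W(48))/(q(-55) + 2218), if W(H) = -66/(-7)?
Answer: 11147/15799 ≈ 0.70555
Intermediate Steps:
W(H) = 66/7 (W(H) = -66*(-⅐) = 66/7)
q(V) = 39
(1583 + W(48))/(q(-55) + 2218) = (1583 + 66/7)/(39 + 2218) = (11147/7)/2257 = (11147/7)*(1/2257) = 11147/15799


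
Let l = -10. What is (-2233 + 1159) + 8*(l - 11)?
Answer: -1242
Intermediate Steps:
(-2233 + 1159) + 8*(l - 11) = (-2233 + 1159) + 8*(-10 - 11) = -1074 + 8*(-21) = -1074 - 168 = -1242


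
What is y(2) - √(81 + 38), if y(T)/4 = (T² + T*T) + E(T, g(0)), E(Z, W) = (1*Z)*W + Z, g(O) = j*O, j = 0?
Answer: 40 - √119 ≈ 29.091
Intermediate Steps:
g(O) = 0 (g(O) = 0*O = 0)
E(Z, W) = Z + W*Z (E(Z, W) = Z*W + Z = W*Z + Z = Z + W*Z)
y(T) = 4*T + 8*T² (y(T) = 4*((T² + T*T) + T*(1 + 0)) = 4*((T² + T²) + T*1) = 4*(2*T² + T) = 4*(T + 2*T²) = 4*T + 8*T²)
y(2) - √(81 + 38) = 4*2*(1 + 2*2) - √(81 + 38) = 4*2*(1 + 4) - √119 = 4*2*5 - √119 = 40 - √119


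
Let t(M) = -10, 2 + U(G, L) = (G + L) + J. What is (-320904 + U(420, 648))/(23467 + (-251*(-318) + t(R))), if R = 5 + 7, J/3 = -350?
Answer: -320888/103275 ≈ -3.1071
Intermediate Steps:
J = -1050 (J = 3*(-350) = -1050)
R = 12
U(G, L) = -1052 + G + L (U(G, L) = -2 + ((G + L) - 1050) = -2 + (-1050 + G + L) = -1052 + G + L)
(-320904 + U(420, 648))/(23467 + (-251*(-318) + t(R))) = (-320904 + (-1052 + 420 + 648))/(23467 + (-251*(-318) - 10)) = (-320904 + 16)/(23467 + (79818 - 10)) = -320888/(23467 + 79808) = -320888/103275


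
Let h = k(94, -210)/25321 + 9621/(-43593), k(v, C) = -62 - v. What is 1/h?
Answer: -367939451/83471283 ≈ -4.4080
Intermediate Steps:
h = -83471283/367939451 (h = (-62 - 1*94)/25321 + 9621/(-43593) = (-62 - 94)*(1/25321) + 9621*(-1/43593) = -156*1/25321 - 3207/14531 = -156/25321 - 3207/14531 = -83471283/367939451 ≈ -0.22686)
1/h = 1/(-83471283/367939451) = -367939451/83471283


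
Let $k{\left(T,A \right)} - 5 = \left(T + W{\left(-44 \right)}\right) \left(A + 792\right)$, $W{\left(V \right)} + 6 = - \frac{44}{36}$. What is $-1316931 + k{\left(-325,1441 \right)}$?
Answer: $- \frac{18529004}{9} \approx -2.0588 \cdot 10^{6}$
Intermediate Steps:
$W{\left(V \right)} = - \frac{65}{9}$ ($W{\left(V \right)} = -6 - \frac{44}{36} = -6 - \frac{11}{9} = - \frac{65}{9}$)
$k{\left(T,A \right)} = 5 + \left(792 + A\right) \left(- \frac{65}{9} + T\right)$ ($k{\left(T,A \right)} = 5 + \left(T - \frac{65}{9}\right) \left(A + 792\right) = 5 + \left(- \frac{65}{9} + T\right) \left(792 + A\right) = 5 + \left(792 + A\right) \left(- \frac{65}{9} + T\right)$)
$-1316931 + k{\left(-325,1441 \right)} = -1316931 + \left(-5715 + 792 \left(-325\right) - \frac{93665}{9} + 1441 \left(-325\right)\right) = -1316931 - \frac{6676625}{9} = - \frac{18529004}{9}$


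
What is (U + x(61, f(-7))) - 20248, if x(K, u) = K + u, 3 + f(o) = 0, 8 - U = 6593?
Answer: -26775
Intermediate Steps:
U = -6585 (U = 8 - 1*6593 = 8 - 6593 = -6585)
f(o) = -3 (f(o) = -3 + 0 = -3)
(U + x(61, f(-7))) - 20248 = (-6585 + (61 - 3)) - 20248 = (-6585 + 58) - 20248 = -6527 - 20248 = -26775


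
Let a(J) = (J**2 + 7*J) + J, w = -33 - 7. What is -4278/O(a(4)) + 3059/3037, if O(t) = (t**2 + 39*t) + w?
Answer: -170131/6280516 ≈ -0.027089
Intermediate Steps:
w = -40
a(J) = J**2 + 8*J
O(t) = -40 + t**2 + 39*t (O(t) = (t**2 + 39*t) - 40 = -40 + t**2 + 39*t)
-4278/O(a(4)) + 3059/3037 = -4278/(-40 + (4*(8 + 4))**2 + 39*(4*(8 + 4))) + 3059/3037 = -4278/(-40 + (4*12)**2 + 39*(4*12)) + 3059*(1/3037) = -4278/(-40 + 48**2 + 39*48) + 3059/3037 = -4278/(-40 + 2304 + 1872) + 3059/3037 = -4278/4136 + 3059/3037 = -4278*1/4136 + 3059/3037 = -2139/2068 + 3059/3037 = -170131/6280516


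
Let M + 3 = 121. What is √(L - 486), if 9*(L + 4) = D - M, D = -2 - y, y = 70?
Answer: 10*I*√46/3 ≈ 22.608*I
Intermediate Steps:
M = 118 (M = -3 + 121 = 118)
D = -72 (D = -2 - 1*70 = -2 - 70 = -72)
L = -226/9 (L = -4 + (-72 - 1*118)/9 = -4 + (-72 - 118)/9 = -4 + (⅑)*(-190) = -4 - 190/9 = -226/9 ≈ -25.111)
√(L - 486) = √(-226/9 - 486) = √(-4600/9) = 10*I*√46/3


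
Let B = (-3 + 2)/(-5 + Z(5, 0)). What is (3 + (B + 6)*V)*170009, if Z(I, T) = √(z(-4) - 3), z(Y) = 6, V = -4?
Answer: -40972169/11 - 340018*√3/11 ≈ -3.7783e+6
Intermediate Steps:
Z(I, T) = √3 (Z(I, T) = √(6 - 3) = √3)
B = -1/(-5 + √3) (B = (-3 + 2)/(-5 + √3) = -1/(-5 + √3) ≈ 0.30600)
(3 + (B + 6)*V)*170009 = (3 + ((5/22 + √3/22) + 6)*(-4))*170009 = (3 + (137/22 + √3/22)*(-4))*170009 = (3 + (-274/11 - 2*√3/11))*170009 = (-241/11 - 2*√3/11)*170009 = -40972169/11 - 340018*√3/11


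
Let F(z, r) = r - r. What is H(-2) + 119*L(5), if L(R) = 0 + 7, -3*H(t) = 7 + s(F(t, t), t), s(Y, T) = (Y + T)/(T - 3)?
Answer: 12458/15 ≈ 830.53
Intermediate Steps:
F(z, r) = 0
s(Y, T) = (T + Y)/(-3 + T)
H(t) = -7/3 - t/(3*(-3 + t)) (H(t) = -(7 + (t + 0)/(-3 + t))/3 = -(7 + t/(-3 + t))/3 = -7/3 - t/(3*(-3 + t)))
L(R) = 7
H(-2) + 119*L(5) = (21 - 8*(-2))/(3*(-3 - 2)) + 119*7 = (⅓)*(21 + 16)/(-5) + 833 = (⅓)*(-⅕)*37 + 833 = -37/15 + 833 = 12458/15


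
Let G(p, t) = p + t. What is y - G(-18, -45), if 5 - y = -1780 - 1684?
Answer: 3532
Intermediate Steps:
y = 3469 (y = 5 - (-1780 - 1684) = 5 - 1*(-3464) = 5 + 3464 = 3469)
y - G(-18, -45) = 3469 - (-18 - 45) = 3469 - 1*(-63) = 3469 + 63 = 3532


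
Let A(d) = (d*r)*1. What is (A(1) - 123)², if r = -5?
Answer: 16384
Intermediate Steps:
A(d) = -5*d (A(d) = (d*(-5))*1 = -5*d*1 = -5*d)
(A(1) - 123)² = (-5*1 - 123)² = (-5 - 123)² = (-128)² = 16384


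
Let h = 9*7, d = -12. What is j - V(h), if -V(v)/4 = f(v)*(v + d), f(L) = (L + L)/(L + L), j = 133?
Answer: 337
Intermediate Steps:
f(L) = 1 (f(L) = (2*L)/((2*L)) = (2*L)*(1/(2*L)) = 1)
h = 63
V(v) = 48 - 4*v (V(v) = -4*(v - 12) = -4*(-12 + v) = 48 - 4*v)
j - V(h) = 133 - (48 - 4*63) = 133 - (48 - 252) = 133 - 1*(-204) = 133 + 204 = 337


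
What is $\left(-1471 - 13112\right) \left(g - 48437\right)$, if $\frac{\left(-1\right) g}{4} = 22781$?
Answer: $2035218063$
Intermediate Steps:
$g = -91124$ ($g = \left(-4\right) 22781 = -91124$)
$\left(-1471 - 13112\right) \left(g - 48437\right) = \left(-1471 - 13112\right) \left(-91124 - 48437\right) = \left(-14583\right) \left(-139561\right) = 2035218063$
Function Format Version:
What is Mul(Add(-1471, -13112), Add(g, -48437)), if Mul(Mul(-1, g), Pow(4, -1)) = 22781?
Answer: 2035218063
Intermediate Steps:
g = -91124 (g = Mul(-4, 22781) = -91124)
Mul(Add(-1471, -13112), Add(g, -48437)) = Mul(Add(-1471, -13112), Add(-91124, -48437)) = Mul(-14583, -139561) = 2035218063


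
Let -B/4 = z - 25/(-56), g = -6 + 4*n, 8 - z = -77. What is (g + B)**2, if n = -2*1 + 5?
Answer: 22099401/196 ≈ 1.1275e+5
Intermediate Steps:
z = 85 (z = 8 - 1*(-77) = 8 + 77 = 85)
n = 3 (n = -2 + 5 = 3)
g = 6 (g = -6 + 4*3 = -6 + 12 = 6)
B = -4785/14 (B = -4*(85 - 25/(-56)) = -4*(85 - 25*(-1)/56) = -4*(85 - 1*(-25/56)) = -4*(85 + 25/56) = -4*4785/56 = -4785/14 ≈ -341.79)
(g + B)**2 = (6 - 4785/14)**2 = (-4701/14)**2 = 22099401/196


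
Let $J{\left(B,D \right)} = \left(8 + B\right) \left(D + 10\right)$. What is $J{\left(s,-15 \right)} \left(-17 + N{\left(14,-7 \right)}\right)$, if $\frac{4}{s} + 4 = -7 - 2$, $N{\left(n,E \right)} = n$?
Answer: $\frac{1500}{13} \approx 115.38$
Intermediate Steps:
$s = - \frac{4}{13}$ ($s = \frac{4}{-4 - 9} = \frac{4}{-13} = 4 \left(- \frac{1}{13}\right) = - \frac{4}{13} \approx -0.30769$)
$J{\left(B,D \right)} = \left(8 + B\right) \left(10 + D\right)$
$J{\left(s,-15 \right)} \left(-17 + N{\left(14,-7 \right)}\right) = \left(80 + 8 \left(-15\right) + 10 \left(- \frac{4}{13}\right) - - \frac{60}{13}\right) \left(-17 + 14\right) = \left(80 - 120 - \frac{40}{13} + \frac{60}{13}\right) \left(-3\right) = \left(- \frac{500}{13}\right) \left(-3\right) = \frac{1500}{13}$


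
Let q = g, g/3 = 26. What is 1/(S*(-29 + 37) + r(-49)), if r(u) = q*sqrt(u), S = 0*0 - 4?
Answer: -8/74785 - 273*I/149570 ≈ -0.00010697 - 0.0018252*I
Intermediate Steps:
g = 78 (g = 3*26 = 78)
S = -4 (S = 0 - 4 = -4)
q = 78
r(u) = 78*sqrt(u)
1/(S*(-29 + 37) + r(-49)) = 1/(-4*(-29 + 37) + 78*sqrt(-49)) = 1/(-4*8 + 78*(7*I)) = 1/(-32 + 546*I) = (-32 - 546*I)/299140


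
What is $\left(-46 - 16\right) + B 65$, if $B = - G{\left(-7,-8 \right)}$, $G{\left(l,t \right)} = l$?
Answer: $393$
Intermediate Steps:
$B = 7$ ($B = \left(-1\right) \left(-7\right) = 7$)
$\left(-46 - 16\right) + B 65 = \left(-46 - 16\right) + 7 \cdot 65 = -62 + 455 = 393$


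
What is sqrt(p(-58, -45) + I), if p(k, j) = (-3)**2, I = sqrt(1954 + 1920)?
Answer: sqrt(9 + sqrt(3874)) ≈ 8.4405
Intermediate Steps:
I = sqrt(3874) ≈ 62.241
p(k, j) = 9
sqrt(p(-58, -45) + I) = sqrt(9 + sqrt(3874))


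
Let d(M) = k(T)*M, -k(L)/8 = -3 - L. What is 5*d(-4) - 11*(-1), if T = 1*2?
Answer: -789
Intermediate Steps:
T = 2
k(L) = 24 + 8*L (k(L) = -8*(-3 - L) = 24 + 8*L)
d(M) = 40*M (d(M) = (24 + 8*2)*M = (24 + 16)*M = 40*M)
5*d(-4) - 11*(-1) = 5*(40*(-4)) - 11*(-1) = 5*(-160) + 11 = -800 + 11 = -789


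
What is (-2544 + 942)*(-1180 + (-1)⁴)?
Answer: 1888758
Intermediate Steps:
(-2544 + 942)*(-1180 + (-1)⁴) = -1602*(-1180 + 1) = -1602*(-1179) = 1888758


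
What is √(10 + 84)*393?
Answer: 393*√94 ≈ 3810.3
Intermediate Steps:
√(10 + 84)*393 = √94*393 = 393*√94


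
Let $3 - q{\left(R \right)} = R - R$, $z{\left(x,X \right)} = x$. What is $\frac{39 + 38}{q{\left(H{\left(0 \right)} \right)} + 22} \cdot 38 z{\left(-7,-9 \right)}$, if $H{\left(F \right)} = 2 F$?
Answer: $- \frac{20482}{25} \approx -819.28$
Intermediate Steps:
$q{\left(R \right)} = 3$ ($q{\left(R \right)} = 3 - \left(R - R\right) = 3 - 0 = 3 + 0 = 3$)
$\frac{39 + 38}{q{\left(H{\left(0 \right)} \right)} + 22} \cdot 38 z{\left(-7,-9 \right)} = \frac{39 + 38}{3 + 22} \cdot 38 \left(-7\right) = \frac{77}{25} \cdot 38 \left(-7\right) = \frac{2926}{25} \left(-7\right) = - \frac{20482}{25}$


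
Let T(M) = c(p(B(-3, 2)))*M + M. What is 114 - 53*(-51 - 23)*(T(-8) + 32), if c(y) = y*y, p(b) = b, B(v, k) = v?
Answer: -188142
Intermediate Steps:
c(y) = y²
T(M) = 10*M (T(M) = (-3)²*M + M = 9*M + M = 10*M)
114 - 53*(-51 - 23)*(T(-8) + 32) = 114 - 53*(-51 - 23)*(10*(-8) + 32) = 114 - (-3922)*(-80 + 32) = 114 - (-3922)*(-48) = 114 - 53*3552 = 114 - 188256 = -188142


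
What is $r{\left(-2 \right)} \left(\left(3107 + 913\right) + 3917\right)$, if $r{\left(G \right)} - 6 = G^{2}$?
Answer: $79370$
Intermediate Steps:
$r{\left(G \right)} = 6 + G^{2}$
$r{\left(-2 \right)} \left(\left(3107 + 913\right) + 3917\right) = \left(6 + \left(-2\right)^{2}\right) \left(\left(3107 + 913\right) + 3917\right) = \left(6 + 4\right) \left(4020 + 3917\right) = 10 \cdot 7937 = 79370$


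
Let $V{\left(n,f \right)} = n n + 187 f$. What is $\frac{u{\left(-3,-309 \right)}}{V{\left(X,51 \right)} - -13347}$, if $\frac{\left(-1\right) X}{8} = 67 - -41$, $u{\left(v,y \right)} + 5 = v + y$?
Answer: $- \frac{317}{769380} \approx -0.00041202$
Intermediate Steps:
$u{\left(v,y \right)} = -5 + v + y$ ($u{\left(v,y \right)} = -5 + \left(v + y\right) = -5 + v + y$)
$X = -864$ ($X = - 8 \left(67 - -41\right) = - 8 \left(67 + 41\right) = \left(-8\right) 108 = -864$)
$V{\left(n,f \right)} = n^{2} + 187 f$
$\frac{u{\left(-3,-309 \right)}}{V{\left(X,51 \right)} - -13347} = \frac{-5 - 3 - 309}{\left(\left(-864\right)^{2} + 187 \cdot 51\right) - -13347} = - \frac{317}{\left(746496 + 9537\right) + 13347} = - \frac{317}{756033 + 13347} = - \frac{317}{769380}$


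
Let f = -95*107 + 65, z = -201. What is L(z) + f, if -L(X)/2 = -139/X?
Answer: -2030378/201 ≈ -10101.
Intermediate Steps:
L(X) = 278/X (L(X) = -(-278)/X = 278/X)
f = -10100 (f = -10165 + 65 = -10100)
L(z) + f = 278/(-201) - 10100 = 278*(-1/201) - 10100 = -278/201 - 10100 = -2030378/201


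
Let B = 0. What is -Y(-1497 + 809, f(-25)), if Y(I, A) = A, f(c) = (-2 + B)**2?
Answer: -4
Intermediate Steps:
f(c) = 4 (f(c) = (-2 + 0)**2 = (-2)**2 = 4)
-Y(-1497 + 809, f(-25)) = -1*4 = -4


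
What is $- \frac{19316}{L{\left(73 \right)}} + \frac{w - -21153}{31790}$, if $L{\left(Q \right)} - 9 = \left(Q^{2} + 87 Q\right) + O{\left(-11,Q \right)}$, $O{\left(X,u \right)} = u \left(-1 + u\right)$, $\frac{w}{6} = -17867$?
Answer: $- \frac{414431189}{107736310} \approx -3.8467$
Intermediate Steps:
$w = -107202$ ($w = 6 \left(-17867\right) = -107202$)
$L{\left(Q \right)} = 9 + Q^{2} + 87 Q + Q \left(-1 + Q\right)$ ($L{\left(Q \right)} = 9 + \left(\left(Q^{2} + 87 Q\right) + Q \left(-1 + Q\right)\right) = 9 + \left(Q^{2} + 87 Q + Q \left(-1 + Q\right)\right) = 9 + Q^{2} + 87 Q + Q \left(-1 + Q\right)$)
$- \frac{19316}{L{\left(73 \right)}} + \frac{w - -21153}{31790} = - \frac{19316}{9 + 2 \cdot 73^{2} + 86 \cdot 73} + \frac{-107202 - -21153}{31790} = - \frac{19316}{9 + 2 \cdot 5329 + 6278} + \left(-107202 + 21153\right) \frac{1}{31790} = - \frac{19316}{9 + 10658 + 6278} - \frac{86049}{31790} = - \frac{19316}{16945} - \frac{86049}{31790} = - \frac{414431189}{107736310}$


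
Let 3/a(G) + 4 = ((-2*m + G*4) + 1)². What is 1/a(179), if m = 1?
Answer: 170407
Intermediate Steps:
a(G) = 3/(-4 + (-1 + 4*G)²) (a(G) = 3/(-4 + ((-2*1 + G*4) + 1)²) = 3/(-4 + ((-2 + 4*G) + 1)²) = 3/(-4 + (-1 + 4*G)²))
1/a(179) = 1/(3/(-4 + (-1 + 4*179)²)) = 1/(3/(-4 + (-1 + 716)²)) = 1/(3/(-4 + 715²)) = 1/(3/(-4 + 511225)) = 1/(3/511221) = 1/(3*(1/511221)) = 1/(1/170407) = 170407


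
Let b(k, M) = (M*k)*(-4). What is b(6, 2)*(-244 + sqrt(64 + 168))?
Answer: 11712 - 96*sqrt(58) ≈ 10981.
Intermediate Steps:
b(k, M) = -4*M*k
b(6, 2)*(-244 + sqrt(64 + 168)) = (-4*2*6)*(-244 + sqrt(64 + 168)) = -48*(-244 + sqrt(232)) = -48*(-244 + 2*sqrt(58)) = 11712 - 96*sqrt(58)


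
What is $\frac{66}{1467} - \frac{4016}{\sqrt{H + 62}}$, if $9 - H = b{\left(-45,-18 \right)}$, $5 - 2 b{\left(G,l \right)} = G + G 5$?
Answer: $\frac{22}{489} + \frac{4016 i \sqrt{266}}{133} \approx 0.04499 + 492.47 i$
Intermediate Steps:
$b{\left(G,l \right)} = \frac{5}{2} - 3 G$ ($b{\left(G,l \right)} = \frac{5}{2} - \frac{G + G 5}{2} = \frac{5}{2} - \frac{G + 5 G}{2} = \frac{5}{2} - \frac{6 G}{2} = \frac{5}{2} - 3 G$)
$H = - \frac{257}{2}$ ($H = 9 - \left(\frac{5}{2} - -135\right) = 9 - \left(\frac{5}{2} + 135\right) = 9 - \frac{275}{2} = - \frac{257}{2} \approx -128.5$)
$\frac{66}{1467} - \frac{4016}{\sqrt{H + 62}} = \frac{66}{1467} - \frac{4016}{\sqrt{- \frac{257}{2} + 62}} = 66 \cdot \frac{1}{1467} - \frac{4016}{\sqrt{- \frac{133}{2}}} = \frac{22}{489} - \frac{4016}{\frac{1}{2} i \sqrt{266}} = \frac{22}{489} - 4016 \left(- \frac{i \sqrt{266}}{133}\right) = \frac{22}{489} + \frac{4016 i \sqrt{266}}{133}$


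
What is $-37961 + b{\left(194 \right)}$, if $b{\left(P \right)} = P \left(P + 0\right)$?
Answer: $-325$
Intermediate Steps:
$b{\left(P \right)} = P^{2}$ ($b{\left(P \right)} = P P = P^{2}$)
$-37961 + b{\left(194 \right)} = -37961 + 194^{2} = -37961 + 37636 = -325$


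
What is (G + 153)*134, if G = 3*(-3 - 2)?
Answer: 18492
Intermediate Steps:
G = -15 (G = 3*(-5) = -15)
(G + 153)*134 = (-15 + 153)*134 = 138*134 = 18492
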